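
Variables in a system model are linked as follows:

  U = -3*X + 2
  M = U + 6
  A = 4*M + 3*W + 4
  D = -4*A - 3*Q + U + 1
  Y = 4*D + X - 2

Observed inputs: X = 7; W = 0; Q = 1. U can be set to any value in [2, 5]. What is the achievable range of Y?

-751 to -571

Intervening on U fixes its value directly, overriding its dependence on X.
Substituting into the A equation gives A = 4*U + 28.
Substituting into the D equation gives D = -15*U - 114.
Substituting into the Y equation gives Y = -60*U - 451.
Linear in U, so extremes are at the endpoints: U = 2 gives Y = -571; U = 5 gives Y = -751.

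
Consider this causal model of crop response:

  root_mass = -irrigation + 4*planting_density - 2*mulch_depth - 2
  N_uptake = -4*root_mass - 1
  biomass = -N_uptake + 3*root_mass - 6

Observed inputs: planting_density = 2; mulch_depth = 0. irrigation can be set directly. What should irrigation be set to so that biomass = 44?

Substituting into the root_mass equation gives root_mass = -irrigation + 6.
This gives N_uptake = 4*irrigation - 25.
biomass becomes -7*irrigation + 37.
Solve -7*irrigation + 37 = 44: irrigation = (44 - 37) / -7 = -1.

irrigation = -1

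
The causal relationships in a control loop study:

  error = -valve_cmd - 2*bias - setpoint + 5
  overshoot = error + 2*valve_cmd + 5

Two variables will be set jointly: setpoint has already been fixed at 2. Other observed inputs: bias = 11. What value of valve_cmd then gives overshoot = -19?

valve_cmd = -5

With setpoint held at 2:
Substituting into the error equation gives error = -valve_cmd - 19.
Substituting into the overshoot equation gives overshoot = valve_cmd - 14.
Solve valve_cmd - 14 = -19: valve_cmd = (-19 + 14) / 1 = -5.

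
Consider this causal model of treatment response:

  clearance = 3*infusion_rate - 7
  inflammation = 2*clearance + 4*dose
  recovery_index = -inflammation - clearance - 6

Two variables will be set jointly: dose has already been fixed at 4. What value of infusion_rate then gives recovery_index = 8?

infusion_rate = -1

With dose held at 4:
Substituting into the inflammation equation gives inflammation = 6*infusion_rate + 2.
So recovery_index = -9*infusion_rate - 1.
Solve -9*infusion_rate - 1 = 8: infusion_rate = (8 + 1) / -9 = -1.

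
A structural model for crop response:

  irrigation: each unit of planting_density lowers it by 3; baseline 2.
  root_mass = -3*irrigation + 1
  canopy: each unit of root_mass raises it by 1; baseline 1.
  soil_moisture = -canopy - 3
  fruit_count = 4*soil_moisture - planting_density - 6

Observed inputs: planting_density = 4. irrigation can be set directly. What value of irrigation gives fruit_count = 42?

Intervening on irrigation fixes its value directly, overriding its dependence on planting_density.
Substituting into the canopy equation gives canopy = -3*irrigation + 2.
So soil_moisture = 3*irrigation - 5.
Substituting into the fruit_count equation gives fruit_count = 12*irrigation - 30.
Solve 12*irrigation - 30 = 42: irrigation = (42 + 30) / 12 = 6.

irrigation = 6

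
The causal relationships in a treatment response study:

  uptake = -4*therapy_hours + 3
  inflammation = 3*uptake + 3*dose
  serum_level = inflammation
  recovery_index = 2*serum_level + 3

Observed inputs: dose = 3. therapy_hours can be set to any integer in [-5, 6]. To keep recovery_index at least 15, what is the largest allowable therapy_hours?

therapy_hours = 1

Substituting into the inflammation equation gives inflammation = -12*therapy_hours + 18.
serum_level becomes -12*therapy_hours + 18.
recovery_index becomes -24*therapy_hours + 39.
Require -24*therapy_hours + 39 ≥ 15, so therapy_hours ≤ 1.
The largest integer in [-5, 6] satisfying this is 1.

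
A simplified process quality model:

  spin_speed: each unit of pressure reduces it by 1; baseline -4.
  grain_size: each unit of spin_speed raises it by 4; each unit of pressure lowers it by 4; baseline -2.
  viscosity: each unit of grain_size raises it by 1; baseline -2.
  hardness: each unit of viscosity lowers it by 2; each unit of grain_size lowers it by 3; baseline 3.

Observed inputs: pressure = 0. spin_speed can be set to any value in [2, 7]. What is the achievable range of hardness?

-123 to -23

Intervening on spin_speed fixes its value directly, overriding its dependence on pressure.
Substituting into the grain_size equation gives grain_size = 4*spin_speed - 2.
Substituting into the viscosity equation gives viscosity = 4*spin_speed - 4.
Substituting into the hardness equation gives hardness = -20*spin_speed + 17.
Linear in spin_speed, so extremes are at the endpoints: spin_speed = 2 gives hardness = -23; spin_speed = 7 gives hardness = -123.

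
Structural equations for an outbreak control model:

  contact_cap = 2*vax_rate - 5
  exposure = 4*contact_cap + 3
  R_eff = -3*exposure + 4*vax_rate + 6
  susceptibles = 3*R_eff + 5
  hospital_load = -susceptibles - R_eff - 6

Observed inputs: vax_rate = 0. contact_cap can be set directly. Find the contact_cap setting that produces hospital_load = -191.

contact_cap = -4

Intervening on contact_cap fixes its value directly, overriding its dependence on vax_rate.
Substituting into the R_eff equation gives R_eff = -12*contact_cap - 3.
This gives susceptibles = -36*contact_cap - 4.
Substituting into the hospital_load equation gives hospital_load = 48*contact_cap + 1.
Solve 48*contact_cap + 1 = -191: contact_cap = (-191 - 1) / 48 = -4.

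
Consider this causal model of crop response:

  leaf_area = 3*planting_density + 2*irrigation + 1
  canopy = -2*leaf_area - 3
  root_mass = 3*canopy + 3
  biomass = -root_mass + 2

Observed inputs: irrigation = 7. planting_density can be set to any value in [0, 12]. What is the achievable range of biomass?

98 to 314

Substituting into the leaf_area equation gives leaf_area = 3*planting_density + 15.
This gives canopy = -6*planting_density - 33.
Substituting into the root_mass equation gives root_mass = -18*planting_density - 96.
Substituting into the biomass equation gives biomass = 18*planting_density + 98.
Linear in planting_density, so extremes are at the endpoints: planting_density = 0 gives biomass = 98; planting_density = 12 gives biomass = 314.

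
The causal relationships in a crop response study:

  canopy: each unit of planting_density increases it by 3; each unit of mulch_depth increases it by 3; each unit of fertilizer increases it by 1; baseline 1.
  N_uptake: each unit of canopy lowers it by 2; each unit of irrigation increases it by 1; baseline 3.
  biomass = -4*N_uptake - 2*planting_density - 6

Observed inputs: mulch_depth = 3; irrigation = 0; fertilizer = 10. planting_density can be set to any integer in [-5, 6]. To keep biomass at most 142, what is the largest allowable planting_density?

planting_density = 0

Substituting into the canopy equation gives canopy = 3*planting_density + 20.
So N_uptake = -6*planting_density - 37.
So biomass = 22*planting_density + 142.
Require 22*planting_density + 142 ≤ 142, so planting_density ≤ 0.
The largest integer in [-5, 6] satisfying this is 0.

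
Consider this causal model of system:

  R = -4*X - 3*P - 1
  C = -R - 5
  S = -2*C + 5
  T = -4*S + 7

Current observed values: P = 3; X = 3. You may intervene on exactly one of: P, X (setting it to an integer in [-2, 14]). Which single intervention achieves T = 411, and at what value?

Intervening on P: T = 24*P + 51. Reaching 411 requires P = 15, outside [-2, 14].
Intervening on X: with other inputs at their observed values, T = 32*X + 27. Solving for 411 gives X = 12, within [-2, 14].

set X = 12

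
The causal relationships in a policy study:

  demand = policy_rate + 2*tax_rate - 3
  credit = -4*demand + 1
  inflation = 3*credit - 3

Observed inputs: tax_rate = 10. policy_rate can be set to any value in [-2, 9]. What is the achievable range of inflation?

-312 to -180

Substituting into the demand equation gives demand = policy_rate + 17.
This gives credit = -4*policy_rate - 67.
So inflation = -12*policy_rate - 204.
Linear in policy_rate, so extremes are at the endpoints: policy_rate = -2 gives inflation = -180; policy_rate = 9 gives inflation = -312.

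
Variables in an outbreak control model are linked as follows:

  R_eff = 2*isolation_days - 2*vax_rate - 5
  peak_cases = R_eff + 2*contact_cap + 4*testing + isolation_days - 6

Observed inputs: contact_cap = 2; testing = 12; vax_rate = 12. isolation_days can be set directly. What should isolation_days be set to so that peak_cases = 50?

Substituting into the R_eff equation gives R_eff = 2*isolation_days - 29.
So peak_cases = 3*isolation_days + 17.
Solve 3*isolation_days + 17 = 50: isolation_days = (50 - 17) / 3 = 11.

isolation_days = 11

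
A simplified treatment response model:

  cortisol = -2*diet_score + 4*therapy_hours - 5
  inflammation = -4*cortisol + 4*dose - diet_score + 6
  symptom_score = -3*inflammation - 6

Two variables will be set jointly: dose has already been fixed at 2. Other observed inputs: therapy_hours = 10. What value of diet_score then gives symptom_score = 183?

With dose held at 2:
Substituting into the cortisol equation gives cortisol = -2*diet_score + 35.
This gives inflammation = 7*diet_score - 126.
So symptom_score = -21*diet_score + 372.
Solve -21*diet_score + 372 = 183: diet_score = (183 - 372) / -21 = 9.

diet_score = 9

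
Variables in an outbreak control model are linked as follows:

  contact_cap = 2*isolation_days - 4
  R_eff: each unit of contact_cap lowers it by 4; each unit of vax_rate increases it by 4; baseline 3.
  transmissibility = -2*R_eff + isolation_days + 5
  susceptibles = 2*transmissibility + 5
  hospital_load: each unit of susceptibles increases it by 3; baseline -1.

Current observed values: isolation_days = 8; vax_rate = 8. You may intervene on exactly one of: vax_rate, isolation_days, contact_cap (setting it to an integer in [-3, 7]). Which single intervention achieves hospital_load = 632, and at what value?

set vax_rate = 0

Intervening on vax_rate: with other inputs at their observed values, hospital_load = -48*vax_rate + 632. Solving for 632 gives vax_rate = 0, within [-3, 7].
Intervening on isolation_days: hospital_load = 102*isolation_days - 568. Reaching 632 requires isolation_days = 200/17, not an integer.
Intervening on contact_cap: hospital_load = 48*contact_cap - 328. Reaching 632 requires contact_cap = 20, outside [-3, 7].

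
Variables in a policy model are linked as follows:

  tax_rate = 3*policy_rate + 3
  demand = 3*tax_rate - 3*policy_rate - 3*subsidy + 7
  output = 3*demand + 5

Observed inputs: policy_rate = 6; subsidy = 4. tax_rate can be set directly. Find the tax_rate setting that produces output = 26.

tax_rate = 10

Intervening on tax_rate fixes its value directly, overriding its dependence on policy_rate.
Substituting into the demand equation gives demand = 3*tax_rate - 23.
Substituting into the output equation gives output = 9*tax_rate - 64.
Solve 9*tax_rate - 64 = 26: tax_rate = (26 + 64) / 9 = 10.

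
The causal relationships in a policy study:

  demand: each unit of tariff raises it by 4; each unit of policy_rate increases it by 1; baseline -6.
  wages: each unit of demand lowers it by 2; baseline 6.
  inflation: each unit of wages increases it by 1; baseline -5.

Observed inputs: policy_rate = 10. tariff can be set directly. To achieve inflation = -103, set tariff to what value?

Substituting into the demand equation gives demand = 4*tariff + 4.
wages becomes -8*tariff - 2.
inflation becomes -8*tariff - 7.
Solve -8*tariff - 7 = -103: tariff = (-103 + 7) / -8 = 12.

tariff = 12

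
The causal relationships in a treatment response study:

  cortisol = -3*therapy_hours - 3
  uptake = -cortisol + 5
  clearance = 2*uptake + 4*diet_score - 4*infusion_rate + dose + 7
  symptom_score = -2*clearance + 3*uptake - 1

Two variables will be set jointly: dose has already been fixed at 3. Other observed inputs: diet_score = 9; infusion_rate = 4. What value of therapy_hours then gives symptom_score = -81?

therapy_hours = 4

With dose held at 3:
Substituting into the uptake equation gives uptake = 3*therapy_hours + 8.
This gives clearance = 6*therapy_hours + 46.
symptom_score becomes -3*therapy_hours - 69.
Solve -3*therapy_hours - 69 = -81: therapy_hours = (-81 + 69) / -3 = 4.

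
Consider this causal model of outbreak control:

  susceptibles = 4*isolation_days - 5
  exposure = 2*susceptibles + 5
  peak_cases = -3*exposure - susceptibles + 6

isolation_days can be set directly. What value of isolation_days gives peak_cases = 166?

isolation_days = -5

Substituting into the exposure equation gives exposure = 8*isolation_days - 5.
Substituting into the peak_cases equation gives peak_cases = -28*isolation_days + 26.
Solve -28*isolation_days + 26 = 166: isolation_days = (166 - 26) / -28 = -5.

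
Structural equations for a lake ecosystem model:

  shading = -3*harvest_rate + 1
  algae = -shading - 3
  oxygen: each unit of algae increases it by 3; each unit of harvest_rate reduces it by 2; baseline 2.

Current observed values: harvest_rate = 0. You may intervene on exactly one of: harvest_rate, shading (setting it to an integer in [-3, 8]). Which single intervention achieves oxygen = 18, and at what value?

set harvest_rate = 4

Intervening on harvest_rate: with other inputs at their observed values, oxygen = 7*harvest_rate - 10. Solving for 18 gives harvest_rate = 4, within [-3, 8].
Intervening on shading: oxygen = -3*shading - 7. Reaching 18 requires shading = -25/3, not an integer.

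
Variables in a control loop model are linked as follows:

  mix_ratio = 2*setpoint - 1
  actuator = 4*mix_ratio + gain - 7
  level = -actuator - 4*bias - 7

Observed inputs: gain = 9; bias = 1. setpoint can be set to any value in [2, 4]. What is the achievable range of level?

Substituting into the actuator equation gives actuator = 8*setpoint - 2.
Substituting into the level equation gives level = -8*setpoint - 9.
Linear in setpoint, so extremes are at the endpoints: setpoint = 2 gives level = -25; setpoint = 4 gives level = -41.

-41 to -25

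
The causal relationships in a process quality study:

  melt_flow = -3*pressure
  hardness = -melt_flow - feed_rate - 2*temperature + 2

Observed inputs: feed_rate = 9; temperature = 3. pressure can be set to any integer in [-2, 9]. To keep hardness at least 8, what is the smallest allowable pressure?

Substituting into the hardness equation gives hardness = 3*pressure - 13.
Require 3*pressure - 13 ≥ 8, so pressure ≥ 7.
The smallest integer in [-2, 9] satisfying this is 7.

pressure = 7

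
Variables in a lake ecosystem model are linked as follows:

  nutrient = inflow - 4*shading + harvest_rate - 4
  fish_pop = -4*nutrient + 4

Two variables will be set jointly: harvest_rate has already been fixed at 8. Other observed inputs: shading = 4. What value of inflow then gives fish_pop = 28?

inflow = 6

With harvest_rate held at 8:
Substituting into the nutrient equation gives nutrient = inflow - 12.
Substituting into the fish_pop equation gives fish_pop = -4*inflow + 52.
Solve -4*inflow + 52 = 28: inflow = (28 - 52) / -4 = 6.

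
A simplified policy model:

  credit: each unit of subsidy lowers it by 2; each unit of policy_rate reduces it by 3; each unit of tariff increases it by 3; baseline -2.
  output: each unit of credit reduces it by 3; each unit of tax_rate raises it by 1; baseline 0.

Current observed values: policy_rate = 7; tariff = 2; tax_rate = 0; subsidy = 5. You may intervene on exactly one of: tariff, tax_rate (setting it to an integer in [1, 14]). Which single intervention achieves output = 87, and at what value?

Intervening on tariff: output = -9*tariff + 99. Reaching 87 requires tariff = 4/3, not an integer.
Intervening on tax_rate: with other inputs at their observed values, output = tax_rate + 81. Solving for 87 gives tax_rate = 6, within [1, 14].

set tax_rate = 6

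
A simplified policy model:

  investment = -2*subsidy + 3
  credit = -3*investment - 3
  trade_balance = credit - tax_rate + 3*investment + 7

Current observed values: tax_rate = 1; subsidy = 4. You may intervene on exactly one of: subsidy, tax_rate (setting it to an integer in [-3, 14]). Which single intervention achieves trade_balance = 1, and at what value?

Intervening on subsidy: the paths from subsidy to trade_balance cancel (net effect zero), leaving trade_balance = 3; 1 is unreachable this way.
Intervening on tax_rate: with other inputs at their observed values, trade_balance = -tax_rate + 4. Solving for 1 gives tax_rate = 3, within [-3, 14].

set tax_rate = 3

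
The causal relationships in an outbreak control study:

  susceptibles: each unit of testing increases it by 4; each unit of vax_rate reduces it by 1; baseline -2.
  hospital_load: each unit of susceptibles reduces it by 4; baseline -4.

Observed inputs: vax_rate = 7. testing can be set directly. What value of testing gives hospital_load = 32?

testing = 0

Substituting into the susceptibles equation gives susceptibles = 4*testing - 9.
Substituting into the hospital_load equation gives hospital_load = -16*testing + 32.
Solve -16*testing + 32 = 32: testing = (32 - 32) / -16 = 0.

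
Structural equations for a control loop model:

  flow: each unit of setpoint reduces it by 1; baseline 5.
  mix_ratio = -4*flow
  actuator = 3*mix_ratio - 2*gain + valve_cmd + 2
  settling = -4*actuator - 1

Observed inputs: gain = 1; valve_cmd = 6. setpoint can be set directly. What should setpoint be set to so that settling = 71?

Substituting into the mix_ratio equation gives mix_ratio = 4*setpoint - 20.
This gives actuator = 12*setpoint - 54.
Substituting into the settling equation gives settling = -48*setpoint + 215.
Solve -48*setpoint + 215 = 71: setpoint = (71 - 215) / -48 = 3.

setpoint = 3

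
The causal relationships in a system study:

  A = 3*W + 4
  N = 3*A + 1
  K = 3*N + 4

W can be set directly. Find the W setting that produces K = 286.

Substituting into the N equation gives N = 9*W + 13.
Substituting into the K equation gives K = 27*W + 43.
Solve 27*W + 43 = 286: W = (286 - 43) / 27 = 9.

W = 9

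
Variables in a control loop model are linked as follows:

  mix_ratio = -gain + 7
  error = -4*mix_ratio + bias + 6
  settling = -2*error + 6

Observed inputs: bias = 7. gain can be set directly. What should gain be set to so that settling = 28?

Substituting into the error equation gives error = 4*gain - 15.
So settling = -8*gain + 36.
Solve -8*gain + 36 = 28: gain = (28 - 36) / -8 = 1.

gain = 1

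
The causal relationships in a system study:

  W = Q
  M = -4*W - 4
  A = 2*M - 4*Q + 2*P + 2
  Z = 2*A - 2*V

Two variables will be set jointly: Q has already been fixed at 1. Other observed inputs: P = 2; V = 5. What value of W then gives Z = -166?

With Q held at 1:
Intervening on W fixes its value directly, overriding its dependence on Q.
Substituting into the A equation gives A = -8*W - 6.
This gives Z = -16*W - 22.
Solve -16*W - 22 = -166: W = (-166 + 22) / -16 = 9.

W = 9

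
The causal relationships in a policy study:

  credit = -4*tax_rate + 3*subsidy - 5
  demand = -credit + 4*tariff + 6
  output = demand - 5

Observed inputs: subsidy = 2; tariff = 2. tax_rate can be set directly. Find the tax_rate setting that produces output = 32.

tax_rate = 6

Substituting into the credit equation gives credit = -4*tax_rate + 1.
Substituting into the demand equation gives demand = 4*tax_rate + 13.
output becomes 4*tax_rate + 8.
Solve 4*tax_rate + 8 = 32: tax_rate = (32 - 8) / 4 = 6.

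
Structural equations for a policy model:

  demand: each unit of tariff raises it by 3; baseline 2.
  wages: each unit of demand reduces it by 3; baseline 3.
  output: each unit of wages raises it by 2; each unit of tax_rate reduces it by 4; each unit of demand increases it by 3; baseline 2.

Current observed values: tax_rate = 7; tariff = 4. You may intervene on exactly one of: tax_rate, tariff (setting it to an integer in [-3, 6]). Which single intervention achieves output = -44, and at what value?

set tariff = 2

Intervening on tax_rate: output = -4*tax_rate - 34. Reaching -44 requires tax_rate = 5/2, not an integer.
Intervening on tariff: with other inputs at their observed values, output = -9*tariff - 26. Solving for -44 gives tariff = 2, within [-3, 6].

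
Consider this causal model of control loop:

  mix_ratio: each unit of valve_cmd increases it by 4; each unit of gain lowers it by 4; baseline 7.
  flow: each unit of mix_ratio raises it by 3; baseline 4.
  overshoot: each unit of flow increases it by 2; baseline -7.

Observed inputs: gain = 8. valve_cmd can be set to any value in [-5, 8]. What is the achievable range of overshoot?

-269 to 43

Substituting into the mix_ratio equation gives mix_ratio = 4*valve_cmd - 25.
Substituting into the flow equation gives flow = 12*valve_cmd - 71.
Substituting into the overshoot equation gives overshoot = 24*valve_cmd - 149.
Linear in valve_cmd, so extremes are at the endpoints: valve_cmd = -5 gives overshoot = -269; valve_cmd = 8 gives overshoot = 43.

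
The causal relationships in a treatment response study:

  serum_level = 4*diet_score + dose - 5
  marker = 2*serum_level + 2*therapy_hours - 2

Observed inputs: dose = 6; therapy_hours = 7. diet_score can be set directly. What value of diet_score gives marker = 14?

diet_score = 0

Substituting into the serum_level equation gives serum_level = 4*diet_score + 1.
marker becomes 8*diet_score + 14.
Solve 8*diet_score + 14 = 14: diet_score = (14 - 14) / 8 = 0.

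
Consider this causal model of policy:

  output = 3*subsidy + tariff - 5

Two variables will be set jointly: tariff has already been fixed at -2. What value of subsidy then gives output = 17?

subsidy = 8

With tariff held at -2:
Substituting into the output equation gives output = 3*subsidy - 7.
Solve 3*subsidy - 7 = 17: subsidy = (17 + 7) / 3 = 8.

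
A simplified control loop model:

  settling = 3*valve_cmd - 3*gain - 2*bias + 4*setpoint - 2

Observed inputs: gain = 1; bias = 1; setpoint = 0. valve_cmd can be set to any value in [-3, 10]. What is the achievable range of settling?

-16 to 23

Substituting into the settling equation gives settling = 3*valve_cmd - 7.
Linear in valve_cmd, so extremes are at the endpoints: valve_cmd = -3 gives settling = -16; valve_cmd = 10 gives settling = 23.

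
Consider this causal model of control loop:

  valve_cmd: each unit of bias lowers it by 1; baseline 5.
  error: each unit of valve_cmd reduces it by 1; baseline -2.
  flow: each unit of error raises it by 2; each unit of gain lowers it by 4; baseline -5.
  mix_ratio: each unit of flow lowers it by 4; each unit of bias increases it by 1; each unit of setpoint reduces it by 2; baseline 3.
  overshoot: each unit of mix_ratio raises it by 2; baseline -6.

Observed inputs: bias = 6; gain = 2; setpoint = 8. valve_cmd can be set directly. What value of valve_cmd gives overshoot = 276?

Intervening on valve_cmd fixes its value directly, overriding its dependence on bias.
Substituting into the flow equation gives flow = -2*valve_cmd - 17.
Substituting into the mix_ratio equation gives mix_ratio = 8*valve_cmd + 61.
This gives overshoot = 16*valve_cmd + 116.
Solve 16*valve_cmd + 116 = 276: valve_cmd = (276 - 116) / 16 = 10.

valve_cmd = 10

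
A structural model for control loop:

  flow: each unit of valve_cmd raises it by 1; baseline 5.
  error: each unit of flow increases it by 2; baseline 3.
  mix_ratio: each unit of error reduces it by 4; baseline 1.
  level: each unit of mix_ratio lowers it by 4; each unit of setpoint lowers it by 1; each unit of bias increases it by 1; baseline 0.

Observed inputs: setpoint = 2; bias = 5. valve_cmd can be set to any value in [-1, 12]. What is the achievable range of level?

Substituting into the error equation gives error = 2*valve_cmd + 13.
This gives mix_ratio = -8*valve_cmd - 51.
Substituting into the level equation gives level = 32*valve_cmd + 207.
Linear in valve_cmd, so extremes are at the endpoints: valve_cmd = -1 gives level = 175; valve_cmd = 12 gives level = 591.

175 to 591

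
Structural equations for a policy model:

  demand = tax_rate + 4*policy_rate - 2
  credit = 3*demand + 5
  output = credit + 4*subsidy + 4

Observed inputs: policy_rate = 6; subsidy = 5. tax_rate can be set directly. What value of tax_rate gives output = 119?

tax_rate = 8

Substituting into the demand equation gives demand = tax_rate + 22.
This gives credit = 3*tax_rate + 71.
Substituting into the output equation gives output = 3*tax_rate + 95.
Solve 3*tax_rate + 95 = 119: tax_rate = (119 - 95) / 3 = 8.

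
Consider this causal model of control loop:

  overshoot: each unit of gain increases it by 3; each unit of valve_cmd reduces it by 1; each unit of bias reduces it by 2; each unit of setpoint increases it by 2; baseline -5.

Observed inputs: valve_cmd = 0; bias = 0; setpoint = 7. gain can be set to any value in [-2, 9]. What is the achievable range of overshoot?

3 to 36

Substituting into the overshoot equation gives overshoot = 3*gain + 9.
Linear in gain, so extremes are at the endpoints: gain = -2 gives overshoot = 3; gain = 9 gives overshoot = 36.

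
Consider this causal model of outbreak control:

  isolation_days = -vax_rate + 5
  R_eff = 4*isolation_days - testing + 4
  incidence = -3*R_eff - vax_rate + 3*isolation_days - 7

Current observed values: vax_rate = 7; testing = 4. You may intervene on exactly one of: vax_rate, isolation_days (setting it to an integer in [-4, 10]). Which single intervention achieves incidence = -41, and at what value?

Intervening on vax_rate: incidence = 8*vax_rate - 52. Reaching -41 requires vax_rate = 11/8, not an integer.
Intervening on isolation_days: with other inputs at their observed values, incidence = -9*isolation_days - 14. Solving for -41 gives isolation_days = 3, within [-4, 10].

set isolation_days = 3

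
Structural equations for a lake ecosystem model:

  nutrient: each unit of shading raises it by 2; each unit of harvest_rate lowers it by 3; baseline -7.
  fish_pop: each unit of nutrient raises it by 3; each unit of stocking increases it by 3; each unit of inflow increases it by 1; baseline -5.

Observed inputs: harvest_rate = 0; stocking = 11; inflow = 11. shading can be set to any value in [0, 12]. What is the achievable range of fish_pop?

Substituting into the nutrient equation gives nutrient = 2*shading - 7.
fish_pop becomes 6*shading + 18.
Linear in shading, so extremes are at the endpoints: shading = 0 gives fish_pop = 18; shading = 12 gives fish_pop = 90.

18 to 90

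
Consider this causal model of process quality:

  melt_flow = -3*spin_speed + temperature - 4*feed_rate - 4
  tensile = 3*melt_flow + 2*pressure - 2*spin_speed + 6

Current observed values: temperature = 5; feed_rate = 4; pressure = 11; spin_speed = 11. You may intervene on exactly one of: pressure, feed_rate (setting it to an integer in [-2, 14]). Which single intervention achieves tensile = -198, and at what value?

Intervening on pressure: tensile = 2*pressure - 160. Reaching -198 requires pressure = -19, outside [-2, 14].
Intervening on feed_rate: with other inputs at their observed values, tensile = -12*feed_rate - 90. Solving for -198 gives feed_rate = 9, within [-2, 14].

set feed_rate = 9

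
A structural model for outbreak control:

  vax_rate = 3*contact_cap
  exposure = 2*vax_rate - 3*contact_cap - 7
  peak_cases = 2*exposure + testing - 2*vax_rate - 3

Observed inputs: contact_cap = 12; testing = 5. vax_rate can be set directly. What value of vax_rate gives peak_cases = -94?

Intervening on vax_rate fixes its value directly, overriding its dependence on contact_cap.
Substituting into the exposure equation gives exposure = 2*vax_rate - 43.
peak_cases becomes 2*vax_rate - 84.
Solve 2*vax_rate - 84 = -94: vax_rate = (-94 + 84) / 2 = -5.

vax_rate = -5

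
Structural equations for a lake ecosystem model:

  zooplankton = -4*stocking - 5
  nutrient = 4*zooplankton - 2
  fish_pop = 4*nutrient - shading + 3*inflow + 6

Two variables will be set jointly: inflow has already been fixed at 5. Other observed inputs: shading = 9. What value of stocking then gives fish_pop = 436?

With inflow held at 5:
Substituting into the nutrient equation gives nutrient = -16*stocking - 22.
Substituting into the fish_pop equation gives fish_pop = -64*stocking - 76.
Solve -64*stocking - 76 = 436: stocking = (436 + 76) / -64 = -8.

stocking = -8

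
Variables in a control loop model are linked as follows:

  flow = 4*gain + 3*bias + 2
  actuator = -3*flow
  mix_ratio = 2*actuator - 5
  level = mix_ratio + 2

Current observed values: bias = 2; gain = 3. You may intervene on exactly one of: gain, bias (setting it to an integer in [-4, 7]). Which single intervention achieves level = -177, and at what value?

Intervening on gain: level = -24*gain - 51. Reaching -177 requires gain = 21/4, not an integer.
Intervening on bias: with other inputs at their observed values, level = -18*bias - 87. Solving for -177 gives bias = 5, within [-4, 7].

set bias = 5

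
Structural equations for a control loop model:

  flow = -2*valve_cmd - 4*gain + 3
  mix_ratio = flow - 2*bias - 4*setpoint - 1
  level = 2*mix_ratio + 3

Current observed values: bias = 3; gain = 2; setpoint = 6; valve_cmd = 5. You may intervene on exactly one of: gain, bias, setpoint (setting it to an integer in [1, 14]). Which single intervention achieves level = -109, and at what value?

set bias = 8

Intervening on gain: level = -8*gain - 73. Reaching -109 requires gain = 9/2, not an integer.
Intervening on bias: with other inputs at their observed values, level = -4*bias - 77. Solving for -109 gives bias = 8, within [1, 14].
Intervening on setpoint: level = -8*setpoint - 41. Reaching -109 requires setpoint = 17/2, not an integer.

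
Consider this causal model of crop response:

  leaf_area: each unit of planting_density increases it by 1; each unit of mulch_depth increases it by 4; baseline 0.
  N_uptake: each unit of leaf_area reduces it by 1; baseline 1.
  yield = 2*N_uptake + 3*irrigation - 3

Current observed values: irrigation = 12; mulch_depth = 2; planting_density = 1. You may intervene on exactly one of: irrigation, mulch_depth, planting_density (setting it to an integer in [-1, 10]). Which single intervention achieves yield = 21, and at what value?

set planting_density = -1

Intervening on irrigation: yield = 3*irrigation - 19. Reaching 21 requires irrigation = 40/3, not an integer.
Intervening on mulch_depth: yield = -8*mulch_depth + 33. Reaching 21 requires mulch_depth = 3/2, not an integer.
Intervening on planting_density: with other inputs at their observed values, yield = -2*planting_density + 19. Solving for 21 gives planting_density = -1, within [-1, 10].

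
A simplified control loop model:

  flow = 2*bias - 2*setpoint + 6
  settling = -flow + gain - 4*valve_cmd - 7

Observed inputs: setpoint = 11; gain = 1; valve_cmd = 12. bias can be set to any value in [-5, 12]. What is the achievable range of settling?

Substituting into the flow equation gives flow = 2*bias - 16.
Substituting into the settling equation gives settling = -2*bias - 38.
Linear in bias, so extremes are at the endpoints: bias = -5 gives settling = -28; bias = 12 gives settling = -62.

-62 to -28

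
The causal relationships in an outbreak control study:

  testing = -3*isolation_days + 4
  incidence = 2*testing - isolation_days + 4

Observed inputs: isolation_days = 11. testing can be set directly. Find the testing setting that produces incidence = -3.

Intervening on testing fixes its value directly, overriding its dependence on isolation_days.
Substituting into the incidence equation gives incidence = 2*testing - 7.
Solve 2*testing - 7 = -3: testing = (-3 + 7) / 2 = 2.

testing = 2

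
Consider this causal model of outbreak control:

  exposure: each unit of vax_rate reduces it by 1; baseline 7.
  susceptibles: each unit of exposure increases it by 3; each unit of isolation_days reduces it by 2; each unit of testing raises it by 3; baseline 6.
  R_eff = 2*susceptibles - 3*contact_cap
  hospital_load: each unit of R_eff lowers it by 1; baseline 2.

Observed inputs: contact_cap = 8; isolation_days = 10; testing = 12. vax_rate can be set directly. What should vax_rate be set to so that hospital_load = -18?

vax_rate = 7

Substituting into the susceptibles equation gives susceptibles = -3*vax_rate + 43.
This gives R_eff = -6*vax_rate + 62.
Substituting into the hospital_load equation gives hospital_load = 6*vax_rate - 60.
Solve 6*vax_rate - 60 = -18: vax_rate = (-18 + 60) / 6 = 7.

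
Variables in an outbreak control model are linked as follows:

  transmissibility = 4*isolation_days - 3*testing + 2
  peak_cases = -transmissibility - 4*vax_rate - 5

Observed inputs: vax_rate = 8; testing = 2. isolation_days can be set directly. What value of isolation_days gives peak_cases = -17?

Substituting into the transmissibility equation gives transmissibility = 4*isolation_days - 4.
Substituting into the peak_cases equation gives peak_cases = -4*isolation_days - 33.
Solve -4*isolation_days - 33 = -17: isolation_days = (-17 + 33) / -4 = -4.

isolation_days = -4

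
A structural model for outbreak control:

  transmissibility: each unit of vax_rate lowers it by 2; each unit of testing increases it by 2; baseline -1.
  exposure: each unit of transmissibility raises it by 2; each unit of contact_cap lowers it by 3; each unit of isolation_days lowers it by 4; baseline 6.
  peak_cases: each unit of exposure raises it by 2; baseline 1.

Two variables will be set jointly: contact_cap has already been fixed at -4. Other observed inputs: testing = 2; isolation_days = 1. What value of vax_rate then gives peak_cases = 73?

vax_rate = -4

With contact_cap held at -4:
Substituting into the transmissibility equation gives transmissibility = -2*vax_rate + 3.
Substituting into the exposure equation gives exposure = -4*vax_rate + 20.
Substituting into the peak_cases equation gives peak_cases = -8*vax_rate + 41.
Solve -8*vax_rate + 41 = 73: vax_rate = (73 - 41) / -8 = -4.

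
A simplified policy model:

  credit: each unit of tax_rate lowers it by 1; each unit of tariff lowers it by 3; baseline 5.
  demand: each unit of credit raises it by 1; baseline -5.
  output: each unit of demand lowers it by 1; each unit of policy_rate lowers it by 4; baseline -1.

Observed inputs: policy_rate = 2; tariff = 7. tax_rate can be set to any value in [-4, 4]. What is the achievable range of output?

Substituting into the credit equation gives credit = -tax_rate - 16.
So demand = -tax_rate - 21.
Substituting into the output equation gives output = tax_rate + 12.
Linear in tax_rate, so extremes are at the endpoints: tax_rate = -4 gives output = 8; tax_rate = 4 gives output = 16.

8 to 16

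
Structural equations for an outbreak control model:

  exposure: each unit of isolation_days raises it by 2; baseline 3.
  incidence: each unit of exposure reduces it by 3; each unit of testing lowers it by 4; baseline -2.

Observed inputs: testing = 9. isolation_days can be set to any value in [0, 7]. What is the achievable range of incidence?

Substituting into the incidence equation gives incidence = -6*isolation_days - 47.
Linear in isolation_days, so extremes are at the endpoints: isolation_days = 0 gives incidence = -47; isolation_days = 7 gives incidence = -89.

-89 to -47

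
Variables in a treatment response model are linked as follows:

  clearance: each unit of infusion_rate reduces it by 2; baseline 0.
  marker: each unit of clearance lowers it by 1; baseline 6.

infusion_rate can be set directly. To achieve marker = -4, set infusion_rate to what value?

infusion_rate = -5

Substituting into the marker equation gives marker = 2*infusion_rate + 6.
Solve 2*infusion_rate + 6 = -4: infusion_rate = (-4 - 6) / 2 = -5.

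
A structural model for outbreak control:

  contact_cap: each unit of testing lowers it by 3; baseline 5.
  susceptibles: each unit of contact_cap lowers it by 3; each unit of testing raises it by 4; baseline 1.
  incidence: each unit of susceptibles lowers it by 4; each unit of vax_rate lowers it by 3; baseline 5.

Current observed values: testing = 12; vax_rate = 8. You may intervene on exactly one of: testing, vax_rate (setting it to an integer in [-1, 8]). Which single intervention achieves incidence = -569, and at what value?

set vax_rate = 2

Intervening on testing: incidence = -52*testing + 37. Reaching -569 requires testing = 303/26, not an integer.
Intervening on vax_rate: with other inputs at their observed values, incidence = -3*vax_rate - 563. Solving for -569 gives vax_rate = 2, within [-1, 8].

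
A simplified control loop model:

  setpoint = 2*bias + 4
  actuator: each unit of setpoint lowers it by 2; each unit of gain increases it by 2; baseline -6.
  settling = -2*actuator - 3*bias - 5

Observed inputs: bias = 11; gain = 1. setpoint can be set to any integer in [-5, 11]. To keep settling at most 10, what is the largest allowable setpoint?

setpoint = 10

Intervening on setpoint fixes its value directly, overriding its dependence on bias.
Substituting into the actuator equation gives actuator = -2*setpoint - 4.
Substituting into the settling equation gives settling = 4*setpoint - 30.
Require 4*setpoint - 30 ≤ 10, so setpoint ≤ 10.
The largest integer in [-5, 11] satisfying this is 10.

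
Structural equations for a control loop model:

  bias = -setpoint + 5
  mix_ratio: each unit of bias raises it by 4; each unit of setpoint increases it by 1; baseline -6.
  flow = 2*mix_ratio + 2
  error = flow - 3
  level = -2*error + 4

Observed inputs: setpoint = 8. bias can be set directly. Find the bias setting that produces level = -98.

Intervening on bias fixes its value directly, overriding its dependence on setpoint.
Substituting into the mix_ratio equation gives mix_ratio = 4*bias + 2.
Substituting into the flow equation gives flow = 8*bias + 6.
error becomes 8*bias + 3.
Substituting into the level equation gives level = -16*bias - 2.
Solve -16*bias - 2 = -98: bias = (-98 + 2) / -16 = 6.

bias = 6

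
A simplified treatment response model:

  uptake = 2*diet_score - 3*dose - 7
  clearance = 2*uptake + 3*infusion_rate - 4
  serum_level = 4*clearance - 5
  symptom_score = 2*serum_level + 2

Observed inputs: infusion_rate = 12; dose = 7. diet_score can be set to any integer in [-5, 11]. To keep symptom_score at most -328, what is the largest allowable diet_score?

diet_score = -4

Substituting into the uptake equation gives uptake = 2*diet_score - 28.
clearance becomes 4*diet_score - 24.
Substituting into the serum_level equation gives serum_level = 16*diet_score - 101.
symptom_score becomes 32*diet_score - 200.
Require 32*diet_score - 200 ≤ -328, so diet_score ≤ -4.
The largest integer in [-5, 11] satisfying this is -4.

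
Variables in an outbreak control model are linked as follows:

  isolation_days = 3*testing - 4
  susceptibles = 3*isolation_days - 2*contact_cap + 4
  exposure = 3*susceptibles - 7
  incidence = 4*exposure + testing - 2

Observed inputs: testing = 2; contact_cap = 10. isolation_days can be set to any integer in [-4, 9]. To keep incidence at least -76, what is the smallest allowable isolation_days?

Intervening on isolation_days fixes its value directly, overriding its dependence on testing.
Substituting into the susceptibles equation gives susceptibles = 3*isolation_days - 16.
This gives exposure = 9*isolation_days - 55.
This gives incidence = 36*isolation_days - 220.
Require 36*isolation_days - 220 ≥ -76, so isolation_days ≥ 4.
The smallest integer in [-4, 9] satisfying this is 4.

isolation_days = 4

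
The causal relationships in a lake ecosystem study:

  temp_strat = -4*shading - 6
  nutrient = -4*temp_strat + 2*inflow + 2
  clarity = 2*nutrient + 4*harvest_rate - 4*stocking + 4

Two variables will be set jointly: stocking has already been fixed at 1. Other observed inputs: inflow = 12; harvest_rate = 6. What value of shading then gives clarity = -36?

shading = -5

With stocking held at 1:
Substituting into the nutrient equation gives nutrient = 16*shading + 50.
Substituting into the clarity equation gives clarity = 32*shading + 124.
Solve 32*shading + 124 = -36: shading = (-36 - 124) / 32 = -5.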